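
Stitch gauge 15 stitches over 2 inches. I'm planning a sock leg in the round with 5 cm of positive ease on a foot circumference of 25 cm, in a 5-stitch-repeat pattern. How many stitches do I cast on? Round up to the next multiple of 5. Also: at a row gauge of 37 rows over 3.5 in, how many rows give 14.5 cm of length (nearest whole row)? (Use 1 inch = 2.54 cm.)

Cast on 90 stitches; work 60 rows.

Finished = 25 + 5 = 30 cm.
30 cm × 1/2.54 = 11.81 inches.
15/2 = 7.5 sts per in; 11.81 × 7.5 = 88.58 sts.
Next multiple of 5 → 90.
14.5 cm = 5.71 inches; × 10.571 = 60.35 → 60 rows.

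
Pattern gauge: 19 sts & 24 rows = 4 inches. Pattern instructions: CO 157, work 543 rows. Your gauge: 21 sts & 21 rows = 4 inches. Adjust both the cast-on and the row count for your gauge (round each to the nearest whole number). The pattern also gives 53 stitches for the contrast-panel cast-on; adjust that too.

Stitches: 157 × 21/19 = 173.53 → 174.
Rows: 543 × 21/24 = 475.12 → 475.
contrast-panel cast-on: 53 × 21/19 = 58.58 → 59.

Cast on 174 stitches; work 475 rows; contrast-panel cast-on 59 stitches.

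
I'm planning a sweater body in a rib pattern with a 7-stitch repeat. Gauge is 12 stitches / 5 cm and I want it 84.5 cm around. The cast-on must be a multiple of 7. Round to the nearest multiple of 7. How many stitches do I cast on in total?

CO 203 sts.

12 / 5 = 2.4 sts per cm.
84.5 × 2.4 = 202.80 sts.
Nearest multiple of 7: 203.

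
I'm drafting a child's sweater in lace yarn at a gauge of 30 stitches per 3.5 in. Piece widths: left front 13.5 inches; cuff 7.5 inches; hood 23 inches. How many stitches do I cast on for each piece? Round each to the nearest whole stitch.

Rate = 30/3.5 = 8.571 sts per in.
left front: 13.5 × 8.571 = 115.71 → 116.
cuff: 7.5 × 8.571 = 64.29 → 64.
hood: 23 × 8.571 = 197.14 → 197.

left front 116; cuff 64; hood 197.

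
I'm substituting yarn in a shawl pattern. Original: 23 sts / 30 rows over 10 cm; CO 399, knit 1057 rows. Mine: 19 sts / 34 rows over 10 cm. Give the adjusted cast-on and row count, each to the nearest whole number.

Cast on 330 stitches; work 1198 rows.

Stitches: 399 × 19/23 = 329.61 → 330.
Rows: 1057 × 34/30 = 1197.93 → 1198.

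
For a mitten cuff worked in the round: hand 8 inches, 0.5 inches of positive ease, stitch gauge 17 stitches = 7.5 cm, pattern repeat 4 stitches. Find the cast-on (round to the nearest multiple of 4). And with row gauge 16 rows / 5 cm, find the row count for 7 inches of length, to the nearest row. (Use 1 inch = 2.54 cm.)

Finished = 8 + 0.5 = 8.5 inches.
8.5 inches × 2.54 = 21.59 cm.
17/7.5 = 2.267 sts per cm; 21.59 × 2.267 = 48.94 sts.
Nearest multiple of 4 → 48.
7 inches = 17.78 cm; × 3.2 = 56.90 → 57 rows.

Cast on 48 stitches; work 57 rows.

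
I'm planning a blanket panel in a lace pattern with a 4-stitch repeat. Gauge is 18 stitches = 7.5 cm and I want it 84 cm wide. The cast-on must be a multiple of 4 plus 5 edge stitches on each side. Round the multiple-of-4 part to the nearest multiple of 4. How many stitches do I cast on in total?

Cast on 202 stitches.

18 / 7.5 = 2.4 sts per cm.
84 × 2.4 = 201.60 sts.
Less 10 edge sts → 191.60 for the repeat.
Nearest multiple of 4: 192.
Add back 10 edge sts → 202.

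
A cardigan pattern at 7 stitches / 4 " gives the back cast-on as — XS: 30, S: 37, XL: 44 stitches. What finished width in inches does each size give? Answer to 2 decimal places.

7/4 = 1.75 sts per in.
XS: 30 / 1.75 = 17.143 → 17.14 in.
S: 37 / 1.75 = 21.143 → 21.14 in.
XL: 44 / 1.75 = 25.143 → 25.14 in.

XS 17.14 inches; S 21.14 inches; XL 25.14 inches.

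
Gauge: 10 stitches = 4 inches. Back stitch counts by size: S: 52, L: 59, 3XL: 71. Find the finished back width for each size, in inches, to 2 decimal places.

S 20.80 inches; L 23.60 inches; 3XL 28.40 inches.

10/4 = 2.5 sts per in.
S: 52 / 2.5 = 20.800 → 20.80 in.
L: 59 / 2.5 = 23.600 → 23.60 in.
3XL: 71 / 2.5 = 28.400 → 28.40 in.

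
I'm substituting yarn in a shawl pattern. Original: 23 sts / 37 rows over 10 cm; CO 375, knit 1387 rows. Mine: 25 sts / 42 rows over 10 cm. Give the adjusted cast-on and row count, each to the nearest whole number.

Cast on 408 stitches; work 1574 rows.

Stitches: 375 × 25/23 = 407.61 → 408.
Rows: 1387 × 42/37 = 1574.43 → 1574.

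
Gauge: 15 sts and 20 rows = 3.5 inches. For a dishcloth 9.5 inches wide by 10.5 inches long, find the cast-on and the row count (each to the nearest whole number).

Cast on 41 stitches and work 60 rows.

Stitch gauge = 15/3.5 = 4.286 sts/in; 9.5 × 4.286 = 40.71 → 41 sts.
Row gauge = 20/3.5 = 5.714 rows/in; 10.5 × 5.714 = 60.00 → 60 rows.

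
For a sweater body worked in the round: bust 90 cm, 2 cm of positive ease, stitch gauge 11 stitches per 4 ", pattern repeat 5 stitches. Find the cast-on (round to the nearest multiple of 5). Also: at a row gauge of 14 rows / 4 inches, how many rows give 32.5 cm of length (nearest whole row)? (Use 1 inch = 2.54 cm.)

Finished = 90 + 2 = 92 cm.
92 cm × 1/2.54 = 36.22 inches.
11/4 = 2.75 sts per in; 36.22 × 2.75 = 99.61 sts.
Nearest multiple of 5 → 100.
32.5 cm = 12.80 inches; × 3.5 = 44.78 → 45 rows.

Cast on 100 stitches; work 45 rows.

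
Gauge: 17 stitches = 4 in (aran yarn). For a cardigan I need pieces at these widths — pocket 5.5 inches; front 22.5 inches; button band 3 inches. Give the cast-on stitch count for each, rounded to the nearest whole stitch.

pocket 23; front 96; button band 13.

Rate = 17/4 = 4.25 sts per in.
pocket: 5.5 × 4.25 = 23.38 → 23.
front: 22.5 × 4.25 = 95.62 → 96.
button band: 3 × 4.25 = 12.75 → 13.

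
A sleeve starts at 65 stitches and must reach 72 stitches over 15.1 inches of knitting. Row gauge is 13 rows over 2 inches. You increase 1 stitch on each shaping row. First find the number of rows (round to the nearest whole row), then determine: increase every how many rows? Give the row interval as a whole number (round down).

Rows = 15.1 × 6.5 = 98.1 → 98 rows.
Stitches to add: 7 → 7 shaping rows (at 1 st each).
98 / 7 = 14.00 → every 14 rows.

Increase every 14th row.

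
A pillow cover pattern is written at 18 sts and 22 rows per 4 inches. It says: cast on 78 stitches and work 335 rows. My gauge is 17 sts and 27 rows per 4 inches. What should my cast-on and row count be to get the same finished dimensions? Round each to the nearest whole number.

Stitches: 78 × 17/18 = 73.67 → 74.
Rows: 335 × 27/22 = 411.14 → 411.

Cast on 74 stitches; work 411 rows.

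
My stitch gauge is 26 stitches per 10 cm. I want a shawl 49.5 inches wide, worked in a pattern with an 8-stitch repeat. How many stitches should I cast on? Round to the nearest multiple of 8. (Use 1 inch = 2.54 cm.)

328 stitches.

49.5 in = 49.5 × 2.54 = 125.73 cm.
26 / 10 = 2.6 sts/cm.
125.73 × 2.6 = 326.90 sts.
→ 328.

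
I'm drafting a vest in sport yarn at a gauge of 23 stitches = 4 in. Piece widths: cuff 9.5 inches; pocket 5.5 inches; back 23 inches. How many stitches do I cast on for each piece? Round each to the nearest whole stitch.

cuff 55; pocket 32; back 132.

Rate = 23/4 = 5.75 sts per in.
cuff: 9.5 × 5.75 = 54.62 → 55.
pocket: 5.5 × 5.75 = 31.62 → 32.
back: 23 × 5.75 = 132.25 → 132.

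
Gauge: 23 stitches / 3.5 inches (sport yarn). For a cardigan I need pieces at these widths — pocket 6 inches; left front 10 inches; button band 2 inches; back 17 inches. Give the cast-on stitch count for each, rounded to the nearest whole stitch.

pocket 39; left front 66; button band 13; back 112.

Rate = 23/3.5 = 6.571 sts per in.
pocket: 6 × 6.571 = 39.43 → 39.
left front: 10 × 6.571 = 65.71 → 66.
button band: 2 × 6.571 = 13.14 → 13.
back: 17 × 6.571 = 111.71 → 112.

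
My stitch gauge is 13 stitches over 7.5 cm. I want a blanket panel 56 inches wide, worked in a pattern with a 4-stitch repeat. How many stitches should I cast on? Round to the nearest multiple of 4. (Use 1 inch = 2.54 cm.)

248 stitches.

56 in = 56 × 2.54 = 142.24 cm.
13 / 7.5 = 1.733 sts/cm.
142.24 × 1.733 = 246.55 sts.
→ 248.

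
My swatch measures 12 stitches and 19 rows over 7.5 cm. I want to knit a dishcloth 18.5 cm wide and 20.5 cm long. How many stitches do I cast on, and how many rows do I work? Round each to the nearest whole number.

Stitch gauge = 12/7.5 = 1.6 sts/cm; 18.5 × 1.6 = 29.60 → 30 sts.
Row gauge = 19/7.5 = 2.533 rows/cm; 20.5 × 2.533 = 51.93 → 52 rows.

Cast on 30 stitches and work 52 rows.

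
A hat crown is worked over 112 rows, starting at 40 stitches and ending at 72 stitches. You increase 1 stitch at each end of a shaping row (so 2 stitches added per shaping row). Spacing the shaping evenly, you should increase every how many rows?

Stitches to add: |72 − 40| = 32.
Shaping rows needed: 32 / 2 = 16.
112 rows / 16 = every 7 rows.

Increase every 7th row.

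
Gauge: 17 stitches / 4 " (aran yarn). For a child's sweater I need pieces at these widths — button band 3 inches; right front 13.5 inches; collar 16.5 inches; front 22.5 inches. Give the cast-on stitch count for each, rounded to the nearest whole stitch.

Rate = 17/4 = 4.25 sts per in.
button band: 3 × 4.25 = 12.75 → 13.
right front: 13.5 × 4.25 = 57.38 → 57.
collar: 16.5 × 4.25 = 70.12 → 70.
front: 22.5 × 4.25 = 95.62 → 96.

button band 13; right front 57; collar 70; front 96.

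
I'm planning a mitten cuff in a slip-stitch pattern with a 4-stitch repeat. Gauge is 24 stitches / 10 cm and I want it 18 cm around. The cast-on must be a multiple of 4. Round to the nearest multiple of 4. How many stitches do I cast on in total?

CO 44 sts.

24 / 10 = 2.4 sts per cm.
18 × 2.4 = 43.20 sts.
Nearest multiple of 4: 44.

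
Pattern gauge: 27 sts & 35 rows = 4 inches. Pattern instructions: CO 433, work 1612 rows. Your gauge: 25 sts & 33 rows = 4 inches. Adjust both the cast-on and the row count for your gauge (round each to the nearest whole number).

Stitches: 433 × 25/27 = 400.93 → 401.
Rows: 1612 × 33/35 = 1519.89 → 1520.

Cast on 401 stitches; work 1520 rows.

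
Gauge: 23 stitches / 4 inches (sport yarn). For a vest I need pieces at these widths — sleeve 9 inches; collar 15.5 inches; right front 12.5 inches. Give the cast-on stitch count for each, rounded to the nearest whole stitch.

Rate = 23/4 = 5.75 sts per in.
sleeve: 9 × 5.75 = 51.75 → 52.
collar: 15.5 × 5.75 = 89.12 → 89.
right front: 12.5 × 5.75 = 71.88 → 72.

sleeve 52; collar 89; right front 72.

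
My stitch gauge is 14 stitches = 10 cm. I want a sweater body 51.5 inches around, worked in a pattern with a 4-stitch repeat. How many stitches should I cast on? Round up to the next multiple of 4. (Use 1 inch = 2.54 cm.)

CO 184 sts.

51.5 in = 51.5 × 2.54 = 130.81 cm.
14 / 10 = 1.4 sts/cm.
130.81 × 1.4 = 183.13 sts.
→ 184.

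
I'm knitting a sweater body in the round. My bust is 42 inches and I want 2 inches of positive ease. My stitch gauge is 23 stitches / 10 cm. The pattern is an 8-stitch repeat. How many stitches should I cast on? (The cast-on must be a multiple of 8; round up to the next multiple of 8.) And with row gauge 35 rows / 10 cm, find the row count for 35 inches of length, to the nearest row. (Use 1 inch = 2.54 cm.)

Finished = 42 + 2 = 44 inches.
44 inches × 2.54 = 111.76 cm.
23/10 = 2.3 sts per cm; 111.76 × 2.3 = 257.05 sts.
Next multiple of 8 → 264.
35 inches = 88.90 cm; × 3.5 = 311.15 → 311 rows.

Cast on 264 stitches; work 311 rows.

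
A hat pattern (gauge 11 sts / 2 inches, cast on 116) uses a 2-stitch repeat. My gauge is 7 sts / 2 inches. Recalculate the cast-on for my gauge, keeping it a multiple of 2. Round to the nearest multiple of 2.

116 × 7 / 11 = 73.82.
Nearest multiple of 2: 74.

CO 74 sts.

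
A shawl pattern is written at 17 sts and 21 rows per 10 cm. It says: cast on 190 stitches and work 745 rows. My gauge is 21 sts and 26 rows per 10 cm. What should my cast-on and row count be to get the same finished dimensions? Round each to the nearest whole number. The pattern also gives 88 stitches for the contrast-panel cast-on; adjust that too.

Stitches: 190 × 21/17 = 234.71 → 235.
Rows: 745 × 26/21 = 922.38 → 922.
contrast-panel cast-on: 88 × 21/17 = 108.71 → 109.

Cast on 235 stitches; work 922 rows; contrast-panel cast-on 109 stitches.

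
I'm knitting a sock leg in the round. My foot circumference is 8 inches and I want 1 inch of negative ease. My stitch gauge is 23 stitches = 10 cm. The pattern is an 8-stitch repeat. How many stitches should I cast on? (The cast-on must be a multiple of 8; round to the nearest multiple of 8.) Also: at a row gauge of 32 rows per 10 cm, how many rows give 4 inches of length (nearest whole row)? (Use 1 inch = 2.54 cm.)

Finished = 8 − 1 = 7 inches.
7 inches × 2.54 = 17.78 cm.
23/10 = 2.3 sts per cm; 17.78 × 2.3 = 40.89 sts.
Nearest multiple of 8 → 40.
4 inches = 10.16 cm; × 3.2 = 32.51 → 33 rows.

Cast on 40 stitches; work 33 rows.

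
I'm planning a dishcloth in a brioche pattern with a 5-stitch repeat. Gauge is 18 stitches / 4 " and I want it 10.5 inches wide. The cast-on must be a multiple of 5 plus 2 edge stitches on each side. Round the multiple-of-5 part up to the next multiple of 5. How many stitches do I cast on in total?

49 stitches.

18 / 4 = 4.5 sts per inch.
10.5 × 4.5 = 47.25 sts.
Less 4 edge sts → 43.25 for the repeat.
Next multiple of 5: 45.
Add back 4 edge sts → 49.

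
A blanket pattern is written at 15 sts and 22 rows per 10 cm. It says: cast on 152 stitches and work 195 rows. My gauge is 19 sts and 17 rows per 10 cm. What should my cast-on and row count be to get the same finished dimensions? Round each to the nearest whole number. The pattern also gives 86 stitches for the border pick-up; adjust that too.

Stitches: 152 × 19/15 = 192.53 → 193.
Rows: 195 × 17/22 = 150.68 → 151.
border pick-up: 86 × 19/15 = 108.93 → 109.

Cast on 193 stitches; work 151 rows; border pick-up 109 stitches.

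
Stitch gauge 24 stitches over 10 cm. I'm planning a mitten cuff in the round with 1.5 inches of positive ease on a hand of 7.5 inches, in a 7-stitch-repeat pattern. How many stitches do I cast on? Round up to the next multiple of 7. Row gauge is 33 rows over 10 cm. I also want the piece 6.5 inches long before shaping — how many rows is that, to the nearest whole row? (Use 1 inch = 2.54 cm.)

Finished = 7.5 + 1.5 = 9 inches.
9 inches × 2.54 = 22.86 cm.
24/10 = 2.4 sts per cm; 22.86 × 2.4 = 54.86 sts.
Next multiple of 7 → 56.
6.5 inches = 16.51 cm; × 3.3 = 54.48 → 54 rows.

Cast on 56 stitches; work 54 rows.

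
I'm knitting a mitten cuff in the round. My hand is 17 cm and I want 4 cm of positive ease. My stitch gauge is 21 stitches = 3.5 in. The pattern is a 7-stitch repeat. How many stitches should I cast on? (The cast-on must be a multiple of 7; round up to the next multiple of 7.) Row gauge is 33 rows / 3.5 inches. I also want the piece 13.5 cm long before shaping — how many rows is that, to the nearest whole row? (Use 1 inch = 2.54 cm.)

Finished = 17 + 4 = 21 cm.
21 cm × 1/2.54 = 8.27 inches.
21/3.5 = 6 sts per in; 8.27 × 6 = 49.61 sts.
Next multiple of 7 → 56.
13.5 cm = 5.31 inches; × 9.429 = 50.11 → 50 rows.

Cast on 56 stitches; work 50 rows.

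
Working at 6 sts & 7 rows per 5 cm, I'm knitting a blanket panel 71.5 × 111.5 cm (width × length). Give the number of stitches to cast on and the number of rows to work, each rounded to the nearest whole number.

Stitch gauge = 6/5 = 1.2 sts/cm; 71.5 × 1.2 = 85.80 → 86 sts.
Row gauge = 7/5 = 1.4 rows/cm; 111.5 × 1.4 = 156.10 → 156 rows.

Cast on 86 stitches and work 156 rows.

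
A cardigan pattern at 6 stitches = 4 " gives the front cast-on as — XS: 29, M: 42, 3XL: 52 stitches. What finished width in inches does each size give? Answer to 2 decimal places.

6/4 = 1.5 sts per in.
XS: 29 / 1.5 = 19.333 → 19.33 in.
M: 42 / 1.5 = 28.000 → 28.00 in.
3XL: 52 / 1.5 = 34.667 → 34.67 in.

XS 19.33 inches; M 28.00 inches; 3XL 34.67 inches.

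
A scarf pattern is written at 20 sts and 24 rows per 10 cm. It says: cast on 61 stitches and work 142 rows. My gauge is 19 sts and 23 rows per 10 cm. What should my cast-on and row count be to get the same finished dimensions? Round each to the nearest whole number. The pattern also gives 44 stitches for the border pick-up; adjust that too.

Cast on 58 stitches; work 136 rows; border pick-up 42 stitches.

Stitches: 61 × 19/20 = 57.95 → 58.
Rows: 142 × 23/24 = 136.08 → 136.
border pick-up: 44 × 19/20 = 41.80 → 42.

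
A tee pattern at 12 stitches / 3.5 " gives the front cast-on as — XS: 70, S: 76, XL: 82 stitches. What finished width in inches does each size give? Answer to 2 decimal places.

12/3.5 = 3.429 sts per in.
XS: 70 / 3.429 = 20.417 → 20.42 in.
S: 76 / 3.429 = 22.167 → 22.17 in.
XL: 82 / 3.429 = 23.917 → 23.92 in.

XS 20.42 inches; S 22.17 inches; XL 23.92 inches.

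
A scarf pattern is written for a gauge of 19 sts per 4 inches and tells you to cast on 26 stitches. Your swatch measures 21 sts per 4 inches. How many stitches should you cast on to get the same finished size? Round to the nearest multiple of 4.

Scale factor = 21 / 19 = 1.105.
26 × 21 / 19 = 28.74 sts.
→ 28 sts.

Cast on 28 stitches.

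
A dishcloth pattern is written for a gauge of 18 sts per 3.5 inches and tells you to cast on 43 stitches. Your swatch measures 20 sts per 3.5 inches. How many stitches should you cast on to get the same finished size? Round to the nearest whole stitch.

Scale factor = 20 / 18 = 1.111.
43 × 20 / 18 = 47.78 sts.
→ 48 sts.

48 stitches.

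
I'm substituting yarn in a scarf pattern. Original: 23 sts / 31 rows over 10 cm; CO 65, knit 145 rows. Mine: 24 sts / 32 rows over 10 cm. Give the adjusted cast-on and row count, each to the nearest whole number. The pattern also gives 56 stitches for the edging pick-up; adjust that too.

Stitches: 65 × 24/23 = 67.83 → 68.
Rows: 145 × 32/31 = 149.68 → 150.
edging pick-up: 56 × 24/23 = 58.43 → 58.

Cast on 68 stitches; work 150 rows; edging pick-up 58 stitches.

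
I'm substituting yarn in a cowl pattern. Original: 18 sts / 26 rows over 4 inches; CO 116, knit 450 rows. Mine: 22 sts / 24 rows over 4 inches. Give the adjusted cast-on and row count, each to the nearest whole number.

Cast on 142 stitches; work 415 rows.

Stitches: 116 × 22/18 = 141.78 → 142.
Rows: 450 × 24/26 = 415.38 → 415.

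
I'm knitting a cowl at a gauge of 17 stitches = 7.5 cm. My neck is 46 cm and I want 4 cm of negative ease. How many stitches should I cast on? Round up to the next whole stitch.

Cast on 96 stitches.

Finished = 46 − 4 = 42 cm.
17 / 7.5 = 2.267 sts per cm.
42.00 × 2.267 = 95.20 sts.
→ 96 sts.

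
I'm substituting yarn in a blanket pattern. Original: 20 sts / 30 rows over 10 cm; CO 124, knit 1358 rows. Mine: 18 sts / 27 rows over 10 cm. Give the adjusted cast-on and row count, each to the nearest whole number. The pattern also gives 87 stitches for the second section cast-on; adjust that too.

Stitches: 124 × 18/20 = 111.60 → 112.
Rows: 1358 × 27/30 = 1222.20 → 1222.
second section cast-on: 87 × 18/20 = 78.30 → 78.

Cast on 112 stitches; work 1222 rows; second section cast-on 78 stitches.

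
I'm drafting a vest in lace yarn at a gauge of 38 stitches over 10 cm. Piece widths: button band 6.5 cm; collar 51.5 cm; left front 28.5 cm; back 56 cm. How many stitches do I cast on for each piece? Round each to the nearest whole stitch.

button band 25; collar 196; left front 108; back 213.

Rate = 38/10 = 3.8 sts per cm.
button band: 6.5 × 3.8 = 24.70 → 25.
collar: 51.5 × 3.8 = 195.70 → 196.
left front: 28.5 × 3.8 = 108.30 → 108.
back: 56 × 3.8 = 212.80 → 213.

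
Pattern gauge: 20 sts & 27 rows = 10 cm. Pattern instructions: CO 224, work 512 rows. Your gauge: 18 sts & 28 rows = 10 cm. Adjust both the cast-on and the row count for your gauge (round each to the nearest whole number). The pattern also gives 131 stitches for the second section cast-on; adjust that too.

Cast on 202 stitches; work 531 rows; second section cast-on 118 stitches.

Stitches: 224 × 18/20 = 201.60 → 202.
Rows: 512 × 28/27 = 530.96 → 531.
second section cast-on: 131 × 18/20 = 117.90 → 118.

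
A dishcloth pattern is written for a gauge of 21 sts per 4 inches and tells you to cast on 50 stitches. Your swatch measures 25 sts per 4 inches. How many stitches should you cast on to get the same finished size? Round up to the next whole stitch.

Cast on 60 stitches.

Scale factor = 25 / 21 = 1.190.
50 × 25 / 21 = 59.52 sts.
→ 60 sts.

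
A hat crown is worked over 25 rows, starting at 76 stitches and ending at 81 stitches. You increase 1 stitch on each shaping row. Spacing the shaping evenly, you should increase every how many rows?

Stitches to add: |81 − 76| = 5.
Shaping rows needed: 5 / 1 = 5.
25 rows / 5 = every 5 rows.

Increase every 5th row.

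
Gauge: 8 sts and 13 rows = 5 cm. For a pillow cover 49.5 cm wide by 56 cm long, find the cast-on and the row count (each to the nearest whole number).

Stitch gauge = 8/5 = 1.6 sts/cm; 49.5 × 1.6 = 79.20 → 79 sts.
Row gauge = 13/5 = 2.6 rows/cm; 56 × 2.6 = 145.60 → 146 rows.

Cast on 79 stitches and work 146 rows.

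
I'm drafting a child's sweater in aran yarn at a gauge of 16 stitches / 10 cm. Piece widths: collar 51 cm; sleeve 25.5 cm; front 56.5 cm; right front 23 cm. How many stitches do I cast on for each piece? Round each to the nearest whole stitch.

collar 82; sleeve 41; front 90; right front 37.

Rate = 16/10 = 1.6 sts per cm.
collar: 51 × 1.6 = 81.60 → 82.
sleeve: 25.5 × 1.6 = 40.80 → 41.
front: 56.5 × 1.6 = 90.40 → 90.
right front: 23 × 1.6 = 36.80 → 37.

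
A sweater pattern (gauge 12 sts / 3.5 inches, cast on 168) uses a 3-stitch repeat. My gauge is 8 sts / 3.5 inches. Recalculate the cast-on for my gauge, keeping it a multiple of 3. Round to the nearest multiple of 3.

Cast on 111 stitches.

168 × 8 / 12 = 112.00.
Nearest multiple of 3: 111.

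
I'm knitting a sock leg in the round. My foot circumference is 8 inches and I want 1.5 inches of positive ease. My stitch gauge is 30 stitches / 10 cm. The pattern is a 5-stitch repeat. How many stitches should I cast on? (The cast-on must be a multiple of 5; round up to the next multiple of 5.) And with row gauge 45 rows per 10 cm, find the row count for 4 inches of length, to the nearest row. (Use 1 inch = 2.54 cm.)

Cast on 75 stitches; work 46 rows.

Finished = 8 + 1.5 = 9.5 inches.
9.5 inches × 2.54 = 24.13 cm.
30/10 = 3 sts per cm; 24.13 × 3 = 72.39 sts.
Next multiple of 5 → 75.
4 inches = 10.16 cm; × 4.5 = 45.72 → 46 rows.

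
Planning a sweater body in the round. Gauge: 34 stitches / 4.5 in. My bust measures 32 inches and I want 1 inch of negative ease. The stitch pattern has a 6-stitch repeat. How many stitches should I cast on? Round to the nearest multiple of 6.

Finished = 32 − 1 = 31 inches.
34 / 4.5 = 7.556 sts/in.
31 × 7.556 = 234.22 sts.
Nearest multiple of 6: 234.

Cast on 234 stitches.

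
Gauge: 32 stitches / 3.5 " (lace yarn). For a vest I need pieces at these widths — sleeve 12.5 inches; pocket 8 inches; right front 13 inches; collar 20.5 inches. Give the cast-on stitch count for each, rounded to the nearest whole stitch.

sleeve 114; pocket 73; right front 119; collar 187.

Rate = 32/3.5 = 9.143 sts per in.
sleeve: 12.5 × 9.143 = 114.29 → 114.
pocket: 8 × 9.143 = 73.14 → 73.
right front: 13 × 9.143 = 118.86 → 119.
collar: 20.5 × 9.143 = 187.43 → 187.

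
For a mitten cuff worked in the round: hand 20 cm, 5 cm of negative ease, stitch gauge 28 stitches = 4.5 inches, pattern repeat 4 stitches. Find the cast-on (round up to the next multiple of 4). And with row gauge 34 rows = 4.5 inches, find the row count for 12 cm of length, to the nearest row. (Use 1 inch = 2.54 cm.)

Finished = 20 − 5 = 15 cm.
15 cm × 1/2.54 = 5.91 inches.
28/4.5 = 6.222 sts per in; 5.91 × 6.222 = 36.75 sts.
Next multiple of 4 → 40.
12 cm = 4.72 inches; × 7.556 = 35.70 → 36 rows.

Cast on 40 stitches; work 36 rows.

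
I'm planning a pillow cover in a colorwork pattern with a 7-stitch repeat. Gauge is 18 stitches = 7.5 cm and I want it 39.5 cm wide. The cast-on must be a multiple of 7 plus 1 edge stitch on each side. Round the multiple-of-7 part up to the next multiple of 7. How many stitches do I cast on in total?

Cast on 100 stitches.

18 / 7.5 = 2.4 sts per cm.
39.5 × 2.4 = 94.80 sts.
Less 2 edge sts → 92.80 for the repeat.
Next multiple of 7: 98.
Add back 2 edge sts → 100.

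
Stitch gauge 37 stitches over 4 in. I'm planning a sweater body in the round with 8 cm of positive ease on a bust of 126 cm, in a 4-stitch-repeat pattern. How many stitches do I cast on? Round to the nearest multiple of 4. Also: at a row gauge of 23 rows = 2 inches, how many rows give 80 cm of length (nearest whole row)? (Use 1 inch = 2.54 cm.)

Cast on 488 stitches; work 362 rows.

Finished = 126 + 8 = 134 cm.
134 cm × 1/2.54 = 52.76 inches.
37/4 = 9.25 sts per in; 52.76 × 9.25 = 487.99 sts.
Nearest multiple of 4 → 488.
80 cm = 31.50 inches; × 11.5 = 362.20 → 362 rows.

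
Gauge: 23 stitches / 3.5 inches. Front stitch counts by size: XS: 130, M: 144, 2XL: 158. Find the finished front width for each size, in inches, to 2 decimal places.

23/3.5 = 6.571 sts per in.
XS: 130 / 6.571 = 19.783 → 19.78 in.
M: 144 / 6.571 = 21.913 → 21.91 in.
2XL: 158 / 6.571 = 24.043 → 24.04 in.

XS 19.78 inches; M 21.91 inches; 2XL 24.04 inches.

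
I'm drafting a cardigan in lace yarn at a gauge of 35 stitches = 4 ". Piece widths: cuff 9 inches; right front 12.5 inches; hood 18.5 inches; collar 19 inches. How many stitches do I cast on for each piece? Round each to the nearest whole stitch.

cuff 79; right front 109; hood 162; collar 166.

Rate = 35/4 = 8.75 sts per in.
cuff: 9 × 8.75 = 78.75 → 79.
right front: 12.5 × 8.75 = 109.38 → 109.
hood: 18.5 × 8.75 = 161.88 → 162.
collar: 19 × 8.75 = 166.25 → 166.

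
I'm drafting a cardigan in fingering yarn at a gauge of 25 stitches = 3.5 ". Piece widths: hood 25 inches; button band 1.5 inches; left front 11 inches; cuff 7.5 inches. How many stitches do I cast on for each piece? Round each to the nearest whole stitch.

Rate = 25/3.5 = 7.143 sts per in.
hood: 25 × 7.143 = 178.57 → 179.
button band: 1.5 × 7.143 = 10.71 → 11.
left front: 11 × 7.143 = 78.57 → 79.
cuff: 7.5 × 7.143 = 53.57 → 54.

hood 179; button band 11; left front 79; cuff 54.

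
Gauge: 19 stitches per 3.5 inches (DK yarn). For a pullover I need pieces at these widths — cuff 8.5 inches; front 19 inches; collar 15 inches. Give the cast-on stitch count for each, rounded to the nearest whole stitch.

Rate = 19/3.5 = 5.429 sts per in.
cuff: 8.5 × 5.429 = 46.14 → 46.
front: 19 × 5.429 = 103.14 → 103.
collar: 15 × 5.429 = 81.43 → 81.

cuff 46; front 103; collar 81.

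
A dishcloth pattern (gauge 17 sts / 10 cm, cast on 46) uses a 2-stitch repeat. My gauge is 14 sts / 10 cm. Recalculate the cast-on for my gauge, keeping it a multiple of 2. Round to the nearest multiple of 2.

38 stitches.

46 × 14 / 17 = 37.88.
Nearest multiple of 2: 38.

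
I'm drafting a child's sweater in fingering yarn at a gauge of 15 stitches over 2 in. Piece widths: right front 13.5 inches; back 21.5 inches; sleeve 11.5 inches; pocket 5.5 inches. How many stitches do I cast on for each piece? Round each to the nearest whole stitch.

right front 101; back 161; sleeve 86; pocket 41.

Rate = 15/2 = 7.5 sts per in.
right front: 13.5 × 7.5 = 101.25 → 101.
back: 21.5 × 7.5 = 161.25 → 161.
sleeve: 11.5 × 7.5 = 86.25 → 86.
pocket: 5.5 × 7.5 = 41.25 → 41.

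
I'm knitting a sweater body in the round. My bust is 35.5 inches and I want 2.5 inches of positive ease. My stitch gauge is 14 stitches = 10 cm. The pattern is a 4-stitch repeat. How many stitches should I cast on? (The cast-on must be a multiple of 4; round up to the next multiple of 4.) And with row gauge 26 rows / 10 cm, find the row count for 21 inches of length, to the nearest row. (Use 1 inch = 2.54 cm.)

Finished = 35.5 + 2.5 = 38 inches.
38 inches × 2.54 = 96.52 cm.
14/10 = 1.4 sts per cm; 96.52 × 1.4 = 135.13 sts.
Next multiple of 4 → 136.
21 inches = 53.34 cm; × 2.6 = 138.68 → 139 rows.

Cast on 136 stitches; work 139 rows.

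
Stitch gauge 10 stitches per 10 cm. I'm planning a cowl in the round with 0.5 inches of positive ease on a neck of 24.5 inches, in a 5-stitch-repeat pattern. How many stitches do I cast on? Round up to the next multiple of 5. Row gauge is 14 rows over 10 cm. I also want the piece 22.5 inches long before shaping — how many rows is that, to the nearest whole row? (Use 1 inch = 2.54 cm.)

Cast on 65 stitches; work 80 rows.

Finished = 24.5 + 0.5 = 25 inches.
25 inches × 2.54 = 63.50 cm.
10/10 = 1 sts per cm; 63.50 × 1 = 63.50 sts.
Next multiple of 5 → 65.
22.5 inches = 57.15 cm; × 1.4 = 80.01 → 80 rows.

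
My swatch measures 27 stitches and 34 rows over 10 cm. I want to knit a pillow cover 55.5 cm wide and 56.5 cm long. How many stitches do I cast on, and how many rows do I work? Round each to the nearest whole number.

Stitch gauge = 27/10 = 2.7 sts/cm; 55.5 × 2.7 = 149.85 → 150 sts.
Row gauge = 34/10 = 3.4 rows/cm; 56.5 × 3.4 = 192.10 → 192 rows.

Cast on 150 stitches and work 192 rows.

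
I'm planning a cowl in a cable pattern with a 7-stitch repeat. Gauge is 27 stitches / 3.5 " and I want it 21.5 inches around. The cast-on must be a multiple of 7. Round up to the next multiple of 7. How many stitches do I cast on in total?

Cast on 168 stitches.

27 / 3.5 = 7.714 sts per inch.
21.5 × 7.714 = 165.86 sts.
Next multiple of 7: 168.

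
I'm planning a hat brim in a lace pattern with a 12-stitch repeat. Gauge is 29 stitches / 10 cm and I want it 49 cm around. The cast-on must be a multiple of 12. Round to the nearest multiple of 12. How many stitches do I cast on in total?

29 / 10 = 2.9 sts per cm.
49 × 2.9 = 142.10 sts.
Nearest multiple of 12: 144.

CO 144 sts.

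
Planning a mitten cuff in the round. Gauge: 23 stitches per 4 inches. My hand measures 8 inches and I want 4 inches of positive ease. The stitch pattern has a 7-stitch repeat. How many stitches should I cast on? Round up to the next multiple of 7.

Finished = 8 + 4 = 12 inches.
23 / 4 = 5.75 sts/in.
12 × 5.75 = 69.00 sts.
Next multiple of 7: 70.

Cast on 70 stitches.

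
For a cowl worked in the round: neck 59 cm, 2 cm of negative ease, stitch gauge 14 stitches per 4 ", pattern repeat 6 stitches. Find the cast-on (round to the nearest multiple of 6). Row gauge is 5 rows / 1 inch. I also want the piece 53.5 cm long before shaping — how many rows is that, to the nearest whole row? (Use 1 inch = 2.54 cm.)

Cast on 78 stitches; work 105 rows.

Finished = 59 − 2 = 57 cm.
57 cm × 1/2.54 = 22.44 inches.
14/4 = 3.5 sts per in; 22.44 × 3.5 = 78.54 sts.
Nearest multiple of 6 → 78.
53.5 cm = 21.06 inches; × 5 = 105.31 → 105 rows.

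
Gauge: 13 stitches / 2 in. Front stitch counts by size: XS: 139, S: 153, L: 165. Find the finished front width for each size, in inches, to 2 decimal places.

13/2 = 6.5 sts per in.
XS: 139 / 6.5 = 21.385 → 21.38 in.
S: 153 / 6.5 = 23.538 → 23.54 in.
L: 165 / 6.5 = 25.385 → 25.38 in.

XS 21.38 inches; S 23.54 inches; L 25.38 inches.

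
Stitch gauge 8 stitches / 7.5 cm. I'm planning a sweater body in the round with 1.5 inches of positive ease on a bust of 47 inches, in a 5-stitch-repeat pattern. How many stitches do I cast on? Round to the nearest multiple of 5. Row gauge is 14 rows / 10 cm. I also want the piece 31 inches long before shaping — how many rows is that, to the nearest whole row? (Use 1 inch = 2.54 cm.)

Cast on 130 stitches; work 110 rows.

Finished = 47 + 1.5 = 48.5 inches.
48.5 inches × 2.54 = 123.19 cm.
8/7.5 = 1.067 sts per cm; 123.19 × 1.067 = 131.40 sts.
Nearest multiple of 5 → 130.
31 inches = 78.74 cm; × 1.4 = 110.24 → 110 rows.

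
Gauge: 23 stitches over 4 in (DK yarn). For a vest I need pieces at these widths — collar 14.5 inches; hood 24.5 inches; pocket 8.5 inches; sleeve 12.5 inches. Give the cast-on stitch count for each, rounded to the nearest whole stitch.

Rate = 23/4 = 5.75 sts per in.
collar: 14.5 × 5.75 = 83.38 → 83.
hood: 24.5 × 5.75 = 140.88 → 141.
pocket: 8.5 × 5.75 = 48.88 → 49.
sleeve: 12.5 × 5.75 = 71.88 → 72.

collar 83; hood 141; pocket 49; sleeve 72.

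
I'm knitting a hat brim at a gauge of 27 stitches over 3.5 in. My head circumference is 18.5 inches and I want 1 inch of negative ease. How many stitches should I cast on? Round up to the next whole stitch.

Finished = 18.5 − 1 = 17.5 in.
27 / 3.5 = 7.714 sts per inch.
17.50 × 7.714 = 135.00 sts.

135 stitches.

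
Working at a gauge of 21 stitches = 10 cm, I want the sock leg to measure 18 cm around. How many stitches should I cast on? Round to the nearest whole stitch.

21 stitches / 10 cm = 2.1 stitches per cm.
18 × 2.1 = 37.80 stitches.
Round to nearest → 38.

Cast on 38 stitches.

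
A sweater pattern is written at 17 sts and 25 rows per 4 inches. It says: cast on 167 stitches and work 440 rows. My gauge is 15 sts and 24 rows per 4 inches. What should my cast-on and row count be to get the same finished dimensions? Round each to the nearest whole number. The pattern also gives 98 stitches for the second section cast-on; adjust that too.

Stitches: 167 × 15/17 = 147.35 → 147.
Rows: 440 × 24/25 = 422.40 → 422.
second section cast-on: 98 × 15/17 = 86.47 → 86.

Cast on 147 stitches; work 422 rows; second section cast-on 86 stitches.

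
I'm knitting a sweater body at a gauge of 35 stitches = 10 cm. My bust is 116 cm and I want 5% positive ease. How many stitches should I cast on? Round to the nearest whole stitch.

Finished = 116 × 1.05 = 121.80 cm.
35 / 10 = 3.5 sts per cm.
121.80 × 3.5 = 426.30 sts.
→ 426 sts.

CO 426 sts.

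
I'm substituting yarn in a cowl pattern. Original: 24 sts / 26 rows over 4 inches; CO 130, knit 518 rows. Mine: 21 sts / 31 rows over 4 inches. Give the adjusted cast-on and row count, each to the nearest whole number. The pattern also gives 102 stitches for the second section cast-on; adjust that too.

Cast on 114 stitches; work 618 rows; second section cast-on 89 stitches.

Stitches: 130 × 21/24 = 113.75 → 114.
Rows: 518 × 31/26 = 617.62 → 618.
second section cast-on: 102 × 21/24 = 89.25 → 89.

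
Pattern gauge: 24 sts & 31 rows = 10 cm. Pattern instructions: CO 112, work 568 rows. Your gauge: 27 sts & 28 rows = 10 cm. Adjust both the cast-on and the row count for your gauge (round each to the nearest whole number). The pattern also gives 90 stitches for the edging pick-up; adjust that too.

Cast on 126 stitches; work 513 rows; edging pick-up 101 stitches.

Stitches: 112 × 27/24 = 126.00 → 126.
Rows: 568 × 28/31 = 513.03 → 513.
edging pick-up: 90 × 27/24 = 101.25 → 101.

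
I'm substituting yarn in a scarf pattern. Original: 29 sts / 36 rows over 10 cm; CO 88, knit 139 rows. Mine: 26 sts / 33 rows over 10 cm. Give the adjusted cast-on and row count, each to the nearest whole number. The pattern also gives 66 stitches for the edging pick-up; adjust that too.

Cast on 79 stitches; work 127 rows; edging pick-up 59 stitches.

Stitches: 88 × 26/29 = 78.90 → 79.
Rows: 139 × 33/36 = 127.42 → 127.
edging pick-up: 66 × 26/29 = 59.17 → 59.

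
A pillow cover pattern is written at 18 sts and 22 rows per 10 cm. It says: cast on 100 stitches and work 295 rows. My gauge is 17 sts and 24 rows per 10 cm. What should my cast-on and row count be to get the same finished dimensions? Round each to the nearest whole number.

Stitches: 100 × 17/18 = 94.44 → 94.
Rows: 295 × 24/22 = 321.82 → 322.

Cast on 94 stitches; work 322 rows.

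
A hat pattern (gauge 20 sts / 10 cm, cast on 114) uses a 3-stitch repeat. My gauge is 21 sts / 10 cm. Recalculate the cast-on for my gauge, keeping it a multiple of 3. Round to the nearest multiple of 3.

114 × 21 / 20 = 119.70.
Nearest multiple of 3: 120.

120 stitches.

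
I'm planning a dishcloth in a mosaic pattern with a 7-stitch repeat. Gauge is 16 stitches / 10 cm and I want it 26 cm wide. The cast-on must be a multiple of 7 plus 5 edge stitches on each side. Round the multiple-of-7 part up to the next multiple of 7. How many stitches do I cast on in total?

16 / 10 = 1.6 sts per cm.
26 × 1.6 = 41.60 sts.
Less 10 edge sts → 31.60 for the repeat.
Next multiple of 7: 35.
Add back 10 edge sts → 45.

Cast on 45 stitches.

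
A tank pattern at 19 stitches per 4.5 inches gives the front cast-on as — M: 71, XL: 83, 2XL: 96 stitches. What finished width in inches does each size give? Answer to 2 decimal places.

M 16.82 inches; XL 19.66 inches; 2XL 22.74 inches.

19/4.5 = 4.222 sts per in.
M: 71 / 4.222 = 16.816 → 16.82 in.
XL: 83 / 4.222 = 19.658 → 19.66 in.
2XL: 96 / 4.222 = 22.737 → 22.74 in.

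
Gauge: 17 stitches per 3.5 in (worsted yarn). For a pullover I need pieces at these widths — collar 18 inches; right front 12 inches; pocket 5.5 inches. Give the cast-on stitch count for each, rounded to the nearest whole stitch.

collar 87; right front 58; pocket 27.

Rate = 17/3.5 = 4.857 sts per in.
collar: 18 × 4.857 = 87.43 → 87.
right front: 12 × 4.857 = 58.29 → 58.
pocket: 5.5 × 4.857 = 26.71 → 27.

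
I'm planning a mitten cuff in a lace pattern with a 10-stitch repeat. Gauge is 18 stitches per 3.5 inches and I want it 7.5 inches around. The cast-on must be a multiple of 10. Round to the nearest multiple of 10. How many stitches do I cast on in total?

40 stitches.

18 / 3.5 = 5.143 sts per inch.
7.5 × 5.143 = 38.57 sts.
Nearest multiple of 10: 40.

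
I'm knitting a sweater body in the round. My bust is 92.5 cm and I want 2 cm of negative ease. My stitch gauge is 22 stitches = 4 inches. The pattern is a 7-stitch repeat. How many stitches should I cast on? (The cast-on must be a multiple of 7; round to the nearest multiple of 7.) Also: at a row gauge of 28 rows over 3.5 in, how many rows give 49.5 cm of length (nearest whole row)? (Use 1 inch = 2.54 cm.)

Cast on 196 stitches; work 156 rows.

Finished = 92.5 − 2 = 90.5 cm.
90.5 cm × 1/2.54 = 35.63 inches.
22/4 = 5.5 sts per in; 35.63 × 5.5 = 195.96 sts.
Nearest multiple of 7 → 196.
49.5 cm = 19.49 inches; × 8 = 155.91 → 156 rows.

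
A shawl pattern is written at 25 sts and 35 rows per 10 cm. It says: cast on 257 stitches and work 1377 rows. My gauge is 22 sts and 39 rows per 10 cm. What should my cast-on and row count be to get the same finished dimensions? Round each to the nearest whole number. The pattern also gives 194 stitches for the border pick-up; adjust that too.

Cast on 226 stitches; work 1534 rows; border pick-up 171 stitches.

Stitches: 257 × 22/25 = 226.16 → 226.
Rows: 1377 × 39/35 = 1534.37 → 1534.
border pick-up: 194 × 22/25 = 170.72 → 171.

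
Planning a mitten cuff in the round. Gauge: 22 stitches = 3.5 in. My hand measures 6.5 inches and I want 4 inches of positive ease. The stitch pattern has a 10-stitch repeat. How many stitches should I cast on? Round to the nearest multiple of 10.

70 stitches.

Finished = 6.5 + 4 = 10.5 inches.
22 / 3.5 = 6.286 sts/in.
10.5 × 6.286 = 66.00 sts.
Nearest multiple of 10: 70.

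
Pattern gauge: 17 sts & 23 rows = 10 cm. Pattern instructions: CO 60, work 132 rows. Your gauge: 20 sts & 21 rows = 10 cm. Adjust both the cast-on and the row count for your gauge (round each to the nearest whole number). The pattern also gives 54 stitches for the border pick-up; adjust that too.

Stitches: 60 × 20/17 = 70.59 → 71.
Rows: 132 × 21/23 = 120.52 → 121.
border pick-up: 54 × 20/17 = 63.53 → 64.

Cast on 71 stitches; work 121 rows; border pick-up 64 stitches.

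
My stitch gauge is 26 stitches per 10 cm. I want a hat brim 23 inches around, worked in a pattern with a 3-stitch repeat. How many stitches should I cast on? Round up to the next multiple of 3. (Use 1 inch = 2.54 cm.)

23 in = 23 × 2.54 = 58.42 cm.
26 / 10 = 2.6 sts/cm.
58.42 × 2.6 = 151.89 sts.
→ 153.

153 stitches.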